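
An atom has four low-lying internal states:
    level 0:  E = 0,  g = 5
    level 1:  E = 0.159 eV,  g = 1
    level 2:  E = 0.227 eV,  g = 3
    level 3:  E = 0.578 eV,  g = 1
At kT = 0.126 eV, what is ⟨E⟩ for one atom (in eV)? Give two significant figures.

0.028 eV

Eᵢ/kT = 0, 1.262, 1.802, 4.587.
Z = Σ gᵢe^(−Eᵢ/kT) = 5·e^(−0) + 1·e^(−1.262) + 3·e^(−1.802) + 1·e^(−4.587) = 5.000 + 0.2831 + 0.4949 + 0.01018 = 5.788.
⟨E⟩ = Σ Eᵢ gᵢe^(−Eᵢ/kT) / Z = (0·5.000 + 0.159·0.2831 + 0.227·0.4949 + 0.578·0.01018) / 5.788 = 0.028 eV.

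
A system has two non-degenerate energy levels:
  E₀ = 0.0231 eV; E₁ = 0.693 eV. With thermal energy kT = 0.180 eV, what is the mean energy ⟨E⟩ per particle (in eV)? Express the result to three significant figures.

Eᵢ/kT = 0.12833, 3.8500.
Z = Σ e^(−Eᵢ/kT) = e^(−0.12833) + e^(−3.8500) = 0.87956 + 0.021280 = 0.90084.
⟨E⟩ = Σ Eᵢ e^(−Eᵢ/kT) / Z = (0.0231·0.87956 + 0.693·0.021280) / 0.90084 = 0.0389 eV.

0.0389 eV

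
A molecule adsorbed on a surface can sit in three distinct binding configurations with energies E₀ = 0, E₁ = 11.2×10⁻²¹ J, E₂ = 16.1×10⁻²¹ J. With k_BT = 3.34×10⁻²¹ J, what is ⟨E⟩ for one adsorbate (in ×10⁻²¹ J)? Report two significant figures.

0.50 ×10⁻²¹ J

Eᵢ/kT = 0, 3.353, 4.820.
Z = Σ e^(−Eᵢ/kT) = e^(−0) + e^(−3.353) + e^(−4.820) = 1.000 + 0.03498 + 0.008067 = 1.043.
⟨E⟩ = Σ Eᵢ e^(−Eᵢ/kT) / Z = (0·1.000 + 11.2·0.03498 + 16.1·0.008067) / 1.043 = 0.50 ×10⁻²¹ J.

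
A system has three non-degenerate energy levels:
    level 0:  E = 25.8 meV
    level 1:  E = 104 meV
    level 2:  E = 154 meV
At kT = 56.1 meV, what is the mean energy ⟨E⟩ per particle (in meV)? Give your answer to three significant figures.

Eᵢ/kT = 0.45989, 1.8538, 2.7451.
Z = Σ e^(−Eᵢ/kT) = e^(−0.45989) + e^(−1.8538) + e^(−2.7451) = 0.63135 + 0.15664 + 0.064242 = 0.85223.
⟨E⟩ = Σ Eᵢ e^(−Eᵢ/kT) / Z = (25.8·0.63135 + 104·0.15664 + 154·0.064242) / 0.85223 = 49.8 meV.

49.8 meV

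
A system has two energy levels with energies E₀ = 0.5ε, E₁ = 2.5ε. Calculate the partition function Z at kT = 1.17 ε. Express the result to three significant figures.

Z = 0.770

Eᵢ/kT = 0.42735, 2.1368.
Z = Σ e^(−Eᵢ/kT) = e^(−0.42735) + e^(−2.1368) = 0.65224 + 0.11803 = 0.77027.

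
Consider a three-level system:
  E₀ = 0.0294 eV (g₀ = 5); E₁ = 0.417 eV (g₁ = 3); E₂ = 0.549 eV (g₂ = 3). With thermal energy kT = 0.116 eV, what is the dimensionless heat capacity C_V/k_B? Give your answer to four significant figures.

Eᵢ/kT = 0.253448, 3.59483, 4.73276.
Z = Σ gᵢe^(−Eᵢ/kT) = 5·e^(−0.253448) + 3·e^(−3.59483) + 3·e^(−4.73276) = 3.88060 + 0.0823961 + 0.0264064 = 3.98940.
⟨E⟩ = 0.0408447 eV, ⟨E²⟩ = 0.00642726 eV².
C_V/k_B = (⟨E²⟩ − ⟨E⟩²)/(kT)² = (0.00642726 − 0.00166829)/0.0134560 = 0.3537.

0.3537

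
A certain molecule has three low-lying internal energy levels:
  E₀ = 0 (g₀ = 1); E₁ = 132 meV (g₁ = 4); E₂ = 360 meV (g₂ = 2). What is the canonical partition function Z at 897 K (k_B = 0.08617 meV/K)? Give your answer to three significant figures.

k_BT = 0.08617 × 897 K = 77.294 meV.
Eᵢ/kT = 0, 1.7078, 4.6575.
Z = Σ gᵢe^(−Eᵢ/kT) = 1·e^(−0) + 4·e^(−1.7078) + 2·e^(−4.6575) = 1.0000 + 0.72506 + 0.018980 = 1.7440.

Z = 1.74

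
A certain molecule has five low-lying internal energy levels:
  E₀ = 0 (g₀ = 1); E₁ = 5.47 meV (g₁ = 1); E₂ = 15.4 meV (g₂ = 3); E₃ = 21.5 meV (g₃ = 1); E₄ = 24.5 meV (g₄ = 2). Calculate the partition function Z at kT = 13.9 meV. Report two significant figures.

Eᵢ/kT = 0, 0.3935, 1.108, 1.547, 1.763.
Z = Σ gᵢe^(−Eᵢ/kT) = 1·e^(−0) + 1·e^(−0.3935) + 3·e^(−1.108) + 1·e^(−1.547) + 2·e^(−1.763) = 1.000 + 0.6747 + 0.9907 + 0.2129 + 0.3431 = 3.221.

Z = 3.2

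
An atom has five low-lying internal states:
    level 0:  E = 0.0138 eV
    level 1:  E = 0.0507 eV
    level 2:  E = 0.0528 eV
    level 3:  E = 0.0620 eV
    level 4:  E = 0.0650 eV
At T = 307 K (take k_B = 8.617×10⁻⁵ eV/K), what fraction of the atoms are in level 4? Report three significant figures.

0.0810

k_BT = 8.617×10⁻⁵ × 307 K = 0.026454 eV.
Eᵢ/kT = 0.52166, 1.9165, 1.9959, 2.3437, 2.4571.
Z = Σ e^(−Eᵢ/kT) = e^(−0.52166) + e^(−1.9165) + e^(−1.9959) + e^(−2.3437) + e^(−2.4571) = 0.59353 + 0.14712 + 0.13589 + 0.095972 + 0.085683 = 1.0582.
P₄ = e^(−E₄/kT) / Z = 0.085683/1.0582 = 0.0810.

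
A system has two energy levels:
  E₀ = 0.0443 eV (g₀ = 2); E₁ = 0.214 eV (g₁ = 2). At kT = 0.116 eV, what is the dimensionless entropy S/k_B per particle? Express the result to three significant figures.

1.18

Eᵢ/kT = 0.38190, 1.8448.
Z = Σ gᵢe^(−Eᵢ/kT) = 2·e^(−0.38190) + 2·e^(−1.8448) = 1.3651 + 0.31611 = 1.6812.
⟨E⟩ = Σ EᵢPᵢ = 0.076208 eV.
S/k_B = ln Z + ⟨E⟩/kT = ln(1.6812) + 0.076208/0.116 = 0.51951 + 0.65697 = 1.18.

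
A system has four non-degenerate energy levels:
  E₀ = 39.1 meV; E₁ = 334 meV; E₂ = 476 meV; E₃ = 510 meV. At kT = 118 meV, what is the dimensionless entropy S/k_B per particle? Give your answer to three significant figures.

0.447

Eᵢ/kT = 0.33136, 2.8305, 4.0339, 4.3220.
Z = Σ e^(−Eᵢ/kT) = e^(−0.33136) + e^(−2.8305) + e^(−4.0339) + e^(−4.3220) = 0.71795 + 0.058983 + 0.017705 + 0.013273 = 0.80791.
⟨E⟩ = Σ EᵢPᵢ = 77.941 meV.
S/k_B = ln Z + ⟨E⟩/kT = ln(0.80791) + 77.941/118 = -0.21330 + 0.66052 = 0.447.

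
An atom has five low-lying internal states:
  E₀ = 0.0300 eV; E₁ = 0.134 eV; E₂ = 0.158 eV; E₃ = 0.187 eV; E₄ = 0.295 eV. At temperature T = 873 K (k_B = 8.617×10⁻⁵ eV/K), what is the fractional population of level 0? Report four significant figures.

0.6301

k_BT = 8.617×10⁻⁵ × 873 K = 0.0752264 eV.
Eᵢ/kT = 0.398796, 1.78129, 2.10033, 2.48583, 3.92150.
Z = Σ e^(−Eᵢ/kT) = e^(−0.398796) + e^(−1.78129) + e^(−2.10033) + e^(−2.48583) + e^(−3.92150) = 0.671128 + 0.168421 + 0.122416 + 0.0832564 + 0.0198114 = 1.06503.
P₀ = e^(−E₀/kT) / Z = 0.671128/1.06503 = 0.6301.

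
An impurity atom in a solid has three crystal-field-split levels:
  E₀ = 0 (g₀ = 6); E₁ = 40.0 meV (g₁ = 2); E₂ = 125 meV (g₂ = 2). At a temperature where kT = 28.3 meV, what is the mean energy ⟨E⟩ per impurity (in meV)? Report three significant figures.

Eᵢ/kT = 0, 1.4134, 4.4170.
Z = Σ gᵢe^(−Eᵢ/kT) = 6·e^(−0) + 2·e^(−1.4134) + 2·e^(−4.4170) = 6.0000 + 0.48663 + 0.024141 = 6.5108.
⟨E⟩ = Σ Eᵢ gᵢe^(−Eᵢ/kT) / Z = (0·6.0000 + 40.0·0.48663 + 125·0.024141) / 6.5108 = 3.45 meV.

3.45 meV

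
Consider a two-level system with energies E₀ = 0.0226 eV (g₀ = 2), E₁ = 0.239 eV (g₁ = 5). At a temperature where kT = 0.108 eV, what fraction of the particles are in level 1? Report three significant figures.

Eᵢ/kT = 0.20926, 2.2130.
Z = Σ gᵢe^(−Eᵢ/kT) = 2·e^(−0.20926) + 5·e^(−2.2130) = 1.6224 + 0.54686 = 2.1693.
P₁ = g₁ e^(−E₁/kT) / Z = 0.54686/2.1693 = 0.252.

0.252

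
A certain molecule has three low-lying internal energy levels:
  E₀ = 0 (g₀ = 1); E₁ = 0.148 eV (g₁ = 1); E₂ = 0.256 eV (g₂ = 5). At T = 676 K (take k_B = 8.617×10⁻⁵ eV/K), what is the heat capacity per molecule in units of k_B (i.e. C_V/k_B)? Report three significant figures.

1.32

k_BT = 8.617×10⁻⁵ × 676 K = 0.058251 eV.
Eᵢ/kT = 0, 2.5407, 4.3948.
Z = Σ gᵢe^(−Eᵢ/kT) = 1·e^(−0) + 1·e^(−2.5407) + 5·e^(−4.3948) = 1.0000 + 0.078811 + 0.061707 = 1.1405.
⟨E⟩ = 0.024078 eV, ⟨E²⟩ = 0.0050595 eV².
C_V/k_B = (⟨E²⟩ − ⟨E⟩²)/(kT)² = (0.0050595 − 0.00057975)/0.0033932 = 1.32.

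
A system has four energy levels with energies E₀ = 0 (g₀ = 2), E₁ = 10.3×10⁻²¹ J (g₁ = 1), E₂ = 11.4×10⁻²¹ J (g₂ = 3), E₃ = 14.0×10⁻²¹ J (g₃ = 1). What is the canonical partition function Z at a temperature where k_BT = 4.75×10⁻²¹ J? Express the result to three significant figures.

Eᵢ/kT = 0, 2.1684, 2.4000, 2.9474.
Z = Σ gᵢe^(−Eᵢ/kT) = 2·e^(−0) + 1·e^(−2.1684) + 3·e^(−2.4000) + 1·e^(−2.9474) = 2.0000 + 0.11436 + 0.27215 + 0.052476 = 2.4390.

Z = 2.44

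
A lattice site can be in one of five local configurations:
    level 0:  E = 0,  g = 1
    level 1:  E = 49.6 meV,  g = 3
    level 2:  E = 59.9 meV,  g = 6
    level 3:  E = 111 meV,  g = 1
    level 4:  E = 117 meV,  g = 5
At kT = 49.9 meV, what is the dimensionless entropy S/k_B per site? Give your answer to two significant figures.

Eᵢ/kT = 0, 0.9940, 1.200, 2.224, 2.345.
Z = Σ gᵢe^(−Eᵢ/kT) = 1·e^(−0) + 3·e^(−0.9940) + 6·e^(−1.200) + 1·e^(−2.224) + 5·e^(−2.345) = 1.000 + 1.110 + 1.807 + 0.1082 + 0.4792 = 4.504.
⟨E⟩ = Σ EᵢPᵢ = 51.37 meV.
S/k_B = ln Z + ⟨E⟩/kT = ln(4.504) + 51.37/49.9 = 1.505 + 1.029 = 2.5.

2.5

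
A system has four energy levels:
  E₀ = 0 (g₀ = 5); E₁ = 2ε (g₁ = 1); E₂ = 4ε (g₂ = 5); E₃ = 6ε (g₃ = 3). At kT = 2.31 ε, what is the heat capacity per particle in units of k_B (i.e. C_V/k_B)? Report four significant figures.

0.5416

Eᵢ/kT = 0, 0.865801, 1.73160, 2.59740.
Z = Σ gᵢe^(−Eᵢ/kT) = 5·e^(−0) + 1·e^(−0.865801) + 5·e^(−1.73160) + 3·e^(−2.59740) = 5.00000 + 0.420714 + 0.885005 + 0.223401 = 6.52912.
⟨E⟩ = 0.876359 ε, ⟨E²⟩ = 3.65828 ε².
C_V/k_B = (⟨E²⟩ − ⟨E⟩²)/(kT)² = (3.65828 − 0.768005)/5.33610 = 0.5416.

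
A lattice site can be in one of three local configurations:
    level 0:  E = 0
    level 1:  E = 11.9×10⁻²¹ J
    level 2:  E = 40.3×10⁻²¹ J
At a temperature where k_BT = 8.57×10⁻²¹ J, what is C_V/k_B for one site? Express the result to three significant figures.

0.446

Eᵢ/kT = 0, 1.3886, 4.7025.
Z = Σ e^(−Eᵢ/kT) = e^(−0) + e^(−1.3886) + e^(−4.7025) = 1.0000 + 0.24942 + 0.0090726 = 1.2585.
⟨E⟩ = 2.6490, ⟨E²⟩ = 39.774.
C_V/k_B = (⟨E²⟩ − ⟨E⟩²)/(kT)² = (39.774 − 7.0172)/73.445 = 0.446.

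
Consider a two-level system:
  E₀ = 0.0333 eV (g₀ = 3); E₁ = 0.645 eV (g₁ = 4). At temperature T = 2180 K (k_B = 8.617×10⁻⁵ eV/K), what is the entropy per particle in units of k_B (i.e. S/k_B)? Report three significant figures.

1.31

k_BT = 8.617×10⁻⁵ × 2180 K = 0.18785 eV.
Eᵢ/kT = 0.17727, 3.4336.
Z = Σ gᵢe^(−Eᵢ/kT) = 3·e^(−0.17727) + 4·e^(−3.4336) = 2.5127 + 0.12908 = 2.6418.
⟨E⟩ = Σ EᵢPᵢ = 0.063188 eV.
S/k_B = ln Z + ⟨E⟩/kT = ln(2.6418) + 0.063188/0.18785 = 0.97146 + 0.33637 = 1.31.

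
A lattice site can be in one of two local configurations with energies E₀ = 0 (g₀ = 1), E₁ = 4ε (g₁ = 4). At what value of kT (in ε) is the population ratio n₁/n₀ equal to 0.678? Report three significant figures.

2.25 ε

n₁/n₀ = (g₁/g₀) exp[−(E₁−E₀)/kT] = 0.678.
⇒ (E₁−E₀)/kT = ln((4/1)/0.678) = ln(5.8997) = 1.7749.
kT = 4ε / 1.7749 = 2.25 ε.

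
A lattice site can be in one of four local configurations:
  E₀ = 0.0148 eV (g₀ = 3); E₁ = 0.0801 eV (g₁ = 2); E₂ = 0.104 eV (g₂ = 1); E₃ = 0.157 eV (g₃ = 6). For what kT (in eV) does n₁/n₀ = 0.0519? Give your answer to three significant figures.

0.0256 eV

n₁/n₀ = (g₁/g₀) exp[−(E₁−E₀)/kT] = 0.0519.
⇒ (E₁−E₀)/kT = ln((2/3)/0.0519) = ln(12.845) = 2.5530.
kT = 0.0653 eV / 2.5530 = 0.0256 eV.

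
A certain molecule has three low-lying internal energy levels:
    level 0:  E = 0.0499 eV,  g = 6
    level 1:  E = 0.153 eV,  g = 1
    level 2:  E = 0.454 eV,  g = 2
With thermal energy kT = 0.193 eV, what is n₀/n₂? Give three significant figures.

24.3

n₀/n₂ = (g₀/g₂) exp[−(E₀−E₂)/kT] = (6/2) × exp(−(-0.4041 eV)/(0.193 eV)) = (6/2) × exp(2.0938) = 24.3.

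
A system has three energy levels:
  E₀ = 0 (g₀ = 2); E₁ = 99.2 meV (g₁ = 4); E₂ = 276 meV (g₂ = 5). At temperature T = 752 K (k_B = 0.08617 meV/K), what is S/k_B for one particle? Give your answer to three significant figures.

k_BT = 0.08617 × 752 K = 64.800 meV.
Eᵢ/kT = 0, 1.5309, 4.2593.
Z = Σ gᵢe^(−Eᵢ/kT) = 2·e^(−0) + 4·e^(−1.5309) + 5·e^(−4.2593) = 2.0000 + 0.86536 + 0.070661 = 2.9360.
⟨E⟩ = Σ EᵢPᵢ = 35.881 meV.
S/k_B = ln Z + ⟨E⟩/kT = ln(2.9360) + 35.881/64.800 = 1.0770 + 0.55372 = 1.63.

1.63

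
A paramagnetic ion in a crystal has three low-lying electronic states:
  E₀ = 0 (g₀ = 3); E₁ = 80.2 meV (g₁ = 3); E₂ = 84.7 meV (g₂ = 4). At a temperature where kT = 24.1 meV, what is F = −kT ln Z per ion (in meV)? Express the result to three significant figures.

-28.2 meV

Eᵢ/kT = 0, 3.3278, 3.5145.
Z = Σ gᵢe^(−Eᵢ/kT) = 3·e^(−0) + 3·e^(−3.3278) + 4·e^(−3.5145) = 3.0000 + 0.10762 + 0.11905 = 3.2267.
F = −kT ln Z = −24.1 × ln(3.2267) = −24.1 × 1.1715 = -28.2 meV.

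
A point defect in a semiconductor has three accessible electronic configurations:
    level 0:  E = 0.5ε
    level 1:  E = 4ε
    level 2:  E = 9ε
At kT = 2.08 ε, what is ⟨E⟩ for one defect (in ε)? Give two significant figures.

Eᵢ/kT = 0.2404, 1.923, 4.327.
Z = Σ e^(−Eᵢ/kT) = e^(−0.2404) + e^(−1.923) + e^(−4.327) = 0.7863 + 0.1462 + 0.01321 = 0.9457.
⟨E⟩ = Σ Eᵢ e^(−Eᵢ/kT) / Z = (0.5·0.7863 + 4·0.1462 + 9·0.01321) / 0.9457 = 1.2 ε.

1.2 ε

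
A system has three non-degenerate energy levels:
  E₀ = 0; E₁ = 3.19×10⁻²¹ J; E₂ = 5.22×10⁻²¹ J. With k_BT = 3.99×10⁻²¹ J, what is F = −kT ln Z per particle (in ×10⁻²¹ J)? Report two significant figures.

-2.2 ×10⁻²¹ J

Eᵢ/kT = 0, 0.7995, 1.308.
Z = Σ e^(−Eᵢ/kT) = e^(−0) + e^(−0.7995) + e^(−1.308) = 1.000 + 0.4496 + 0.2704 = 1.720.
F = −kT ln Z = −3.99 × ln(1.720) = −3.99 × 0.5423 = -2.2 ×10⁻²¹ J.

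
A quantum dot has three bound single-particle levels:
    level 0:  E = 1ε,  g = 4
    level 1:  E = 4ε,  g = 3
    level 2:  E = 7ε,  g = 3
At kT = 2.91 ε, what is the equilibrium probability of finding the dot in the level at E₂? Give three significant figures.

Eᵢ/kT = 0.34364, 1.3746, 2.4055.
Z = Σ gᵢe^(−Eᵢ/kT) = 4·e^(−0.34364) + 3·e^(−1.3746) + 3·e^(−2.4055) = 2.8367 + 0.75882 + 0.27066 = 3.8662.
P₂ = g₂ e^(−E₂/kT) / Z = 0.27066/3.8662 = 0.0700.

0.0700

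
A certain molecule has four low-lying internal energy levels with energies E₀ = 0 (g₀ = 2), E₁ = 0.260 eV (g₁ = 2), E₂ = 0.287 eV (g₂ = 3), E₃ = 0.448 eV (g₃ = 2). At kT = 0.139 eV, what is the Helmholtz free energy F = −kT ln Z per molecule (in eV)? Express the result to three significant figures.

-0.142 eV

Eᵢ/kT = 0, 1.8705, 2.0647, 3.2230.
Z = Σ gᵢe^(−Eᵢ/kT) = 2·e^(−0) + 2·e^(−1.8705) + 3·e^(−2.0647) + 2·e^(−3.2230) = 2.0000 + 0.30809 + 0.38057 + 0.079671 = 2.7683.
F = −kT ln Z = −0.139 × ln(2.7683) = −0.139 × 1.0182 = -0.142 eV.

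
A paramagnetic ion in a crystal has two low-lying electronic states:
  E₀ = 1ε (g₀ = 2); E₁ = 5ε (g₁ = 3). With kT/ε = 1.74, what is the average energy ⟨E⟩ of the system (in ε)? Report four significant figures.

Eᵢ/kT = 0.574713, 2.87356.
Z = Σ gᵢe^(−Eᵢ/kT) = 2·e^(−0.574713) + 3·e^(−2.87356) = 1.12573 + 0.169492 = 1.29522.
⟨E⟩ = Σ Eᵢ gᵢe^(−Eᵢ/kT) / Z = (1·1.12573 + 5·0.169492) / 1.29522 = 1.523 ε.

1.523 ε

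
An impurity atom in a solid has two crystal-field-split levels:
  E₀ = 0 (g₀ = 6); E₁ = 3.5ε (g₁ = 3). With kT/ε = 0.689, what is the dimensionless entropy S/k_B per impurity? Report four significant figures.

1.811

Eᵢ/kT = 0, 5.07983.
Z = Σ gᵢe^(−Eᵢ/kT) = 6·e^(−0) + 3·e^(−5.07983) = 6.00000 + 0.0186629 = 6.01866.
⟨E⟩ = Σ EᵢPᵢ = 0.0108529 ε.
S/k_B = ln Z + ⟨E⟩/kT = ln(6.01866) + 0.0108529/0.689 = 1.79486 + 0.0157517 = 1.811.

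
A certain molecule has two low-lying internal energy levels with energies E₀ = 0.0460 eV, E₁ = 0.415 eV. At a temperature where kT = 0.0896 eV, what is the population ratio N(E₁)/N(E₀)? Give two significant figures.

n₁/n₀ = exp[−(E₁−E₀)/kT] = exp(−(0.3690 eV)/(0.0896 eV)) = exp(-4.118) = 0.016.

0.016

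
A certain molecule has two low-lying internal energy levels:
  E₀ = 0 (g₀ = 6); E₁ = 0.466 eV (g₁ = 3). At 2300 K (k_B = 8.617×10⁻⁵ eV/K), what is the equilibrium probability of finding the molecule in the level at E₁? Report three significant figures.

0.0455

k_BT = 8.617×10⁻⁵ × 2300 K = 0.19819 eV.
Eᵢ/kT = 0, 2.3513.
Z = Σ gᵢe^(−Eᵢ/kT) = 6·e^(−0) + 3·e^(−2.3513) = 6.0000 + 0.28574 = 6.2857.
P₁ = g₁ e^(−E₁/kT) / Z = 0.28574/6.2857 = 0.0455.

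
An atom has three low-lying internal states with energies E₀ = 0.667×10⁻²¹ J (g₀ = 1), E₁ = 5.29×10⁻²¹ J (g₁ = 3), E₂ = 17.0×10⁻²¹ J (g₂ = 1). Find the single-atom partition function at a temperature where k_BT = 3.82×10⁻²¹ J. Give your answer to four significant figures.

Eᵢ/kT = 0.174607, 1.38482, 4.45026.
Z = Σ gᵢe^(−Eᵢ/kT) = 1·e^(−0.174607) + 3·e^(−1.38482) + 1·e^(−4.45026) = 0.839787 + 0.751107 + 0.0116755 = 1.60257.

Z = 1.603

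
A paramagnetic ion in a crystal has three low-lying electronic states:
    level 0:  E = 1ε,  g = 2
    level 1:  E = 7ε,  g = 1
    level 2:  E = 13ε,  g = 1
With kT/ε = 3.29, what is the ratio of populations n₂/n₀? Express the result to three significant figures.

0.0130

n₂/n₀ = (g₂/g₀) exp[−(E₂−E₀)/kT] = (1/2) × exp(−(12ε)/(3.29ε)) = (1/2) × exp(-3.6474) = 0.0130.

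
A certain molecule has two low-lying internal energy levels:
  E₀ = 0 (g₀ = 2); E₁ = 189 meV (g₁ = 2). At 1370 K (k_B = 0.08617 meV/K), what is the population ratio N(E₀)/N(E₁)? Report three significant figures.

k_BT = 0.08617 × 1370 K = 118.05 meV.
n₀/n₁ = (g₀/g₁) exp[−(E₀−E₁)/kT] = (2/2) × exp(−(-189 meV)/(118.05 meV)) = (2/2) × exp(1.6010) = 4.96.

4.96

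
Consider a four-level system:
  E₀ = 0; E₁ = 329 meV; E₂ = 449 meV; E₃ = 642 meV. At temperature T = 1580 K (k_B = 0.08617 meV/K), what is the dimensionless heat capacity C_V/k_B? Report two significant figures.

0.88

k_BT = 0.08617 × 1580 K = 136.1 meV.
Eᵢ/kT = 0, 2.417, 3.299, 4.717.
Z = Σ e^(−Eᵢ/kT) = e^(−0) + e^(−2.417) + e^(−3.299) + e^(−4.717) = 1.000 + 0.08919 + 0.03692 + 0.008942 = 1.135.
⟨E⟩ = 45.52 meV, ⟨E²⟩ = 18310 meV².
C_V/k_B = (⟨E²⟩ − ⟨E⟩²)/(kT)² = (18310 − 2072)/18520 = 0.88.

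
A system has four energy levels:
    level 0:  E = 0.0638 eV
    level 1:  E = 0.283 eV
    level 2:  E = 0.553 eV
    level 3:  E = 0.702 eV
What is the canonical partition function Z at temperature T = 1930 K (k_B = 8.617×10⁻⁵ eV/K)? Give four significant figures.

k_BT = 8.617×10⁻⁵ × 1930 K = 0.166308 eV.
Eᵢ/kT = 0.383626, 1.70166, 3.32516, 4.22108.
Z = Σ e^(−Eᵢ/kT) = e^(−0.383626) + e^(−1.70166) + e^(−3.32516) + e^(−4.22108) = 0.681386 + 0.182381 + 0.0359668 + 0.0146828 = 0.914417.

Z = 0.9144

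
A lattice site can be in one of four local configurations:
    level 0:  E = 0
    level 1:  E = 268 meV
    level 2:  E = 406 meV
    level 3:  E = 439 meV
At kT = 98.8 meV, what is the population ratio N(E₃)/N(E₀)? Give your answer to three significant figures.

n₃/n₀ = exp[−(E₃−E₀)/kT] = exp(−(439 meV)/(98.8 meV)) = exp(-4.4433) = 0.0118.

0.0118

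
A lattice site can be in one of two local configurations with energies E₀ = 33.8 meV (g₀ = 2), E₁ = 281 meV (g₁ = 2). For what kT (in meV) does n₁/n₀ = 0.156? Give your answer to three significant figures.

n₁/n₀ = (g₁/g₀) exp[−(E₁−E₀)/kT] = 0.156.
⇒ (E₁−E₀)/kT = ln((2/2)/0.156) = ln(6.4103) = 1.8579.
kT = 247.2 meV / 1.8579 = 133 meV.

133 meV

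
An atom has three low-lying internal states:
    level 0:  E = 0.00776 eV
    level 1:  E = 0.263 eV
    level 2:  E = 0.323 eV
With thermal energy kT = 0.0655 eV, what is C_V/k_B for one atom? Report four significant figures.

Eᵢ/kT = 0.118473, 4.01527, 4.93130.
Z = Σ e^(−Eᵢ/kT) = e^(−0.118473) + e^(−4.01527) + e^(−4.93130) = 0.888276 + 0.0180381 + 0.00721711 = 0.913531.
⟨E⟩ = 0.0152903 eV, ⟨E²⟩ = 0.00224855 eV².
C_V/k_B = (⟨E²⟩ − ⟨E⟩²)/(kT)² = (0.00224855 − 0.000233793)/0.00429025 = 0.4696.

0.4696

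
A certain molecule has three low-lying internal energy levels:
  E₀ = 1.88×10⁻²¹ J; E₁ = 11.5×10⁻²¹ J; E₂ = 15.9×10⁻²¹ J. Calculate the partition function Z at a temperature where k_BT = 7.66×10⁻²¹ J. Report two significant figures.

Z = 1.1

Eᵢ/kT = 0.2454, 1.501, 2.076.
Z = Σ e^(−Eᵢ/kT) = e^(−0.2454) + e^(−1.501) + e^(−2.076) = 0.7824 + 0.2229 + 0.1254 = 1.131.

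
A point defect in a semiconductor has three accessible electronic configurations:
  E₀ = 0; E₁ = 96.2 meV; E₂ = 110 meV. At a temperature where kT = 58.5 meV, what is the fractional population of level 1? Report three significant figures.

Eᵢ/kT = 0, 1.6444, 1.8803.
Z = Σ e^(−Eᵢ/kT) = e^(−0) + e^(−1.6444) + e^(−1.8803) = 1.0000 + 0.19313 + 0.15254 = 1.3457.
P₁ = e^(−E₁/kT) / Z = 0.19313/1.3457 = 0.144.

0.144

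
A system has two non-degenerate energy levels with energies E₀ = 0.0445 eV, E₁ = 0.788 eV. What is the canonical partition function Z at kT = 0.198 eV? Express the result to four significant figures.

Z = 0.8174

Eᵢ/kT = 0.224747, 3.97980.
Z = Σ e^(−Eᵢ/kT) = e^(−0.224747) + e^(−3.97980) = 0.798718 + 0.0186894 = 0.817407.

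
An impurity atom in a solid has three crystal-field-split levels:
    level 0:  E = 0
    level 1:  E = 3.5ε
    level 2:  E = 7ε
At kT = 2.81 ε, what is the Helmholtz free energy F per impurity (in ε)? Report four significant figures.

-0.8858 ε

Eᵢ/kT = 0, 1.24555, 2.49110.
Z = Σ e^(−Eᵢ/kT) = e^(−0) + e^(−1.24555) + e^(−2.49110) = 1.00000 + 0.287783 + 0.0828188 = 1.37060.
F = −kT ln Z = −2.81 × ln(1.37060) = −2.81 × 0.315249 = -0.8858 ε.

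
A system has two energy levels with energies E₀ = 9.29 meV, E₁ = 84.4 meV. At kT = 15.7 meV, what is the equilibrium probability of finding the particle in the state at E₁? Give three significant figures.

0.00829

Eᵢ/kT = 0.59172, 5.3758.
Z = Σ e^(−Eᵢ/kT) = e^(−0.59172) + e^(−5.3758) = 0.55337 + 0.0046272 = 0.55800.
P₁ = e^(−E₁/kT) / Z = 0.0046272/0.55800 = 0.00829.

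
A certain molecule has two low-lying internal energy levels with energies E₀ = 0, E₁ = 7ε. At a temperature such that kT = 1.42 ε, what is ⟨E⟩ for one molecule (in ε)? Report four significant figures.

Eᵢ/kT = 0, 4.92958.
Z = Σ e^(−Eᵢ/kT) = e^(−0) + e^(−4.92958) = 1.00000 + 0.00722954 = 1.00723.
⟨E⟩ = Σ Eᵢ e^(−Eᵢ/kT) / Z = (0·1.00000 + 7·0.00722954) / 1.00723 = 0.05024 ε.

0.05024 ε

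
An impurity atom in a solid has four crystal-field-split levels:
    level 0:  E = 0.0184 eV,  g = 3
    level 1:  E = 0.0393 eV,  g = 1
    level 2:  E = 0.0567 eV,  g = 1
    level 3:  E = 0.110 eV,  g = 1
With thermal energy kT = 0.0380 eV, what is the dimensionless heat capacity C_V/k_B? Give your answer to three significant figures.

0.215

Eᵢ/kT = 0.48421, 1.0342, 1.4921, 2.8947.
Z = Σ gᵢe^(−Eᵢ/kT) = 3·e^(−0.48421) + 1·e^(−1.0342) + 1·e^(−1.4921) + 1·e^(−2.8947) = 1.8486 + 0.35551 + 0.22490 + 0.055316 = 2.4843.
⟨E⟩ = 0.026898 eV, ⟨E²⟩ = 0.0010334 eV².
C_V/k_B = (⟨E²⟩ − ⟨E⟩²)/(kT)² = (0.0010334 − 0.00072350)/0.0014440 = 0.215.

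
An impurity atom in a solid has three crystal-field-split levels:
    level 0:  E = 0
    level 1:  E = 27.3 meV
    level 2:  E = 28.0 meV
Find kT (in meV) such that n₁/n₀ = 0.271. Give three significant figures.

20.9 meV

n₁/n₀ = exp[−(E₁−E₀)/kT] = 0.271.
⇒ (E₁−E₀)/kT = ln(1/0.271) = ln(3.6900) = 1.3056.
kT = 27.3 meV / 1.3056 = 20.9 meV.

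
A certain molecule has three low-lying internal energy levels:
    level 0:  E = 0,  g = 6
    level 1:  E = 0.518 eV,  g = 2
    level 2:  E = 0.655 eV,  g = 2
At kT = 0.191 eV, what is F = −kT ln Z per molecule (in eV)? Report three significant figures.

-0.348 eV

Eᵢ/kT = 0, 2.7120, 3.4293.
Z = Σ gᵢe^(−Eᵢ/kT) = 6·e^(−0) + 2·e^(−2.7120) + 2·e^(−3.4293) = 6.0000 + 0.13281 + 0.064819 = 6.1976.
F = −kT ln Z = −0.191 × ln(6.1976) = −0.191 × 1.8242 = -0.348 eV.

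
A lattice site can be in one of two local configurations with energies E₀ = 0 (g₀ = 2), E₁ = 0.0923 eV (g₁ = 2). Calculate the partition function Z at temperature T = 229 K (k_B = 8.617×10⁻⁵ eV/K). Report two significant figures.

Z = 2.0

k_BT = 8.617×10⁻⁵ × 229 K = 0.01973 eV.
Eᵢ/kT = 0, 4.678.
Z = Σ gᵢe^(−Eᵢ/kT) = 2·e^(−0) + 2·e^(−4.678) = 2.000 + 0.01860 = 2.019.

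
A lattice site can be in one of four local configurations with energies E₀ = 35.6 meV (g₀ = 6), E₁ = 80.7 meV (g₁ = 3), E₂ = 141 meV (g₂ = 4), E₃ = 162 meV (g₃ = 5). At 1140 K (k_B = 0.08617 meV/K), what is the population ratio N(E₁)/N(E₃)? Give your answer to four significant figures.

1.373

k_BT = 0.08617 × 1140 K = 98.2338 meV.
n₁/n₃ = (g₁/g₃) exp[−(E₁−E₃)/kT] = (3/5) × exp(−(-81.3 meV)/(98.2338 meV)) = (3/5) × exp(0.827617) = 1.373.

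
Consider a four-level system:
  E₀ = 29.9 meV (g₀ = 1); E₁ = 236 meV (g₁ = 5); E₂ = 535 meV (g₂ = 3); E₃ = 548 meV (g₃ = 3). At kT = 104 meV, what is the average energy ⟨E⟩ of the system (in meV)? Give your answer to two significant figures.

120 meV

Eᵢ/kT = 0.2875, 2.269, 5.144, 5.269.
Z = Σ gᵢe^(−Eᵢ/kT) = 1·e^(−0.2875) + 5·e^(−2.269) + 3·e^(−5.144) + 3·e^(−5.269) = 0.7501 + 0.5171 + 0.01750 + 0.01545 = 1.300.
⟨E⟩ = Σ Eᵢ gᵢe^(−Eᵢ/kT) / Z = (29.9·0.7501 + 236·0.5171 + 535·0.01750 + 548·0.01545) / 1.300 = 120 meV.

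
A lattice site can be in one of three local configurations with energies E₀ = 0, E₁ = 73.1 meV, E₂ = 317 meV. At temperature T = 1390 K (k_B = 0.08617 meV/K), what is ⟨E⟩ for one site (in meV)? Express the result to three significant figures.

k_BT = 0.08617 × 1390 K = 119.78 meV.
Eᵢ/kT = 0, 0.61029, 2.6465.
Z = Σ e^(−Eᵢ/kT) = e^(−0) + e^(−0.61029) + e^(−2.6465) = 1.0000 + 0.54319 + 0.070899 = 1.6141.
⟨E⟩ = Σ Eᵢ e^(−Eᵢ/kT) / Z = (0·1.0000 + 73.1·0.54319 + 317·0.070899) / 1.6141 = 38.5 meV.

38.5 meV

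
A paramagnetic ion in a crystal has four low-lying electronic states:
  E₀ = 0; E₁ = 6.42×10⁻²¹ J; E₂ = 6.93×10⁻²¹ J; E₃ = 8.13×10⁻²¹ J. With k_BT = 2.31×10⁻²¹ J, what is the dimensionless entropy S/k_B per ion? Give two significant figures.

Eᵢ/kT = 0, 2.779, 3.000, 3.519.
Z = Σ e^(−Eᵢ/kT) = e^(−0) + e^(−2.779) + e^(−3.000) + e^(−3.519) = 1.000 + 0.06210 + 0.04979 + 0.02963 = 1.142.
⟨E⟩ = Σ EᵢPᵢ = 0.8622 ×10⁻²¹ J.
S/k_B = ln Z + ⟨E⟩/kT = ln(1.142) + 0.8622/2.31 = 0.1328 + 0.3732 = 0.51.

0.51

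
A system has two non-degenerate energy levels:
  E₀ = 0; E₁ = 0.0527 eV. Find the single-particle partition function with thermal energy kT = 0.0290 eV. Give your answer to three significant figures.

Z = 1.16

Eᵢ/kT = 0, 1.8172.
Z = Σ e^(−Eᵢ/kT) = e^(−0) + e^(−1.8172) = 1.0000 + 0.16248 = 1.1625.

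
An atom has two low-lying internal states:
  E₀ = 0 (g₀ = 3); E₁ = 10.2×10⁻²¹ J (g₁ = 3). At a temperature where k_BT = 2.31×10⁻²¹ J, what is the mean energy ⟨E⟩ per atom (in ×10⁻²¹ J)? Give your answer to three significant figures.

0.122 ×10⁻²¹ J

Eᵢ/kT = 0, 4.4156.
Z = Σ gᵢe^(−Eᵢ/kT) = 3·e^(−0) + 3·e^(−4.4156) = 3.0000 + 0.036262 = 3.0363.
⟨E⟩ = Σ Eᵢ gᵢe^(−Eᵢ/kT) / Z = (0·3.0000 + 10.2·0.036262) / 3.0363 = 0.122 ×10⁻²¹ J.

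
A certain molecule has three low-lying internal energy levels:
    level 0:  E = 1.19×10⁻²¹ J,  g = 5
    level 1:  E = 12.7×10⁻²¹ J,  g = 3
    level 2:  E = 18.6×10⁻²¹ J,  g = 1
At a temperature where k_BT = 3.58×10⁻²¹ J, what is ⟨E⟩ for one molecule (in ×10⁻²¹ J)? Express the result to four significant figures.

1.487 ×10⁻²¹ J

Eᵢ/kT = 0.332402, 3.54749, 5.19553.
Z = Σ gᵢe^(−Eᵢ/kT) = 5·e^(−0.332402) + 3·e^(−3.54749) + 1·e^(−5.19553) = 3.58599 + 0.0863905 + 0.00554128 = 3.67792.
⟨E⟩ = Σ Eᵢ gᵢe^(−Eᵢ/kT) / Z = (1.19·3.58599 + 12.7·0.0863905 + 18.6·0.00554128) / 3.67792 = 1.487 ×10⁻²¹ J.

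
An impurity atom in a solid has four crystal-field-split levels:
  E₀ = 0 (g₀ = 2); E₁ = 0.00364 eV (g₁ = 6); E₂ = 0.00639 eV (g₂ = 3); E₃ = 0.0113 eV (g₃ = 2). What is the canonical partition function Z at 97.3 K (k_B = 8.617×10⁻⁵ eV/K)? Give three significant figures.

Z = 7.81

k_BT = 8.617×10⁻⁵ × 97.3 K = 0.0083843 eV.
Eᵢ/kT = 0, 0.43414, 0.76214, 1.3478.
Z = Σ gᵢe^(−Eᵢ/kT) = 2·e^(−0) + 6·e^(−0.43414) + 3·e^(−0.76214) + 2·e^(−1.3478) = 2.0000 + 3.8869 + 1.4000 + 0.51962 = 7.8065.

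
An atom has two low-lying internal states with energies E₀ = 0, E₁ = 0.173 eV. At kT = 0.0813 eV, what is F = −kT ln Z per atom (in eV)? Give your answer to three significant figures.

-0.00915 eV

Eᵢ/kT = 0, 2.1279.
Z = Σ e^(−Eᵢ/kT) = e^(−0) + e^(−2.1279) = 1.0000 + 0.11909 = 1.1191.
F = −kT ln Z = −0.0813 × ln(1.1191) = −0.0813 × 0.11252 = -0.00915 eV.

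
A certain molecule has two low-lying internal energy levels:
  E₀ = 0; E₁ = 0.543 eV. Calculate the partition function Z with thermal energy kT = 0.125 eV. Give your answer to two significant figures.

Eᵢ/kT = 0, 4.344.
Z = Σ e^(−Eᵢ/kT) = e^(−0) + e^(−4.344) = 1.000 + 0.01298 = 1.013.

Z = 1.0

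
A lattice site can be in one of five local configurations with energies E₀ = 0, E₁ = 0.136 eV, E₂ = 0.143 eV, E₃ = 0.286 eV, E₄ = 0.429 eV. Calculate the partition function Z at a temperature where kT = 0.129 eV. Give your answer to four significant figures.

Eᵢ/kT = 0, 1.05426, 1.10853, 2.21705, 3.32558.
Z = Σ e^(−Eᵢ/kT) = e^(−0) + e^(−1.05426) + e^(−1.10853) + e^(−2.21705) + e^(−3.32558) = 1.00000 + 0.348450 + 0.330044 + 0.108930 + 0.0359517 = 1.82338.

Z = 1.823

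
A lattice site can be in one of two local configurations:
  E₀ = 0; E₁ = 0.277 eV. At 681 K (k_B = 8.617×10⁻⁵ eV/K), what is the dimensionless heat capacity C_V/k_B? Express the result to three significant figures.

0.195

k_BT = 8.617×10⁻⁵ × 681 K = 0.058682 eV.
Eᵢ/kT = 0, 4.7204.
Z = Σ e^(−Eᵢ/kT) = e^(−0) + e^(−4.7204) = 1.0000 + 0.0089116 = 1.0089.
⟨E⟩ = 0.0024467 eV, ⟨E²⟩ = 0.00067775 eV².
C_V/k_B = (⟨E²⟩ − ⟨E⟩²)/(kT)² = (0.00067775 − 0.0000059863)/0.0034436 = 0.195.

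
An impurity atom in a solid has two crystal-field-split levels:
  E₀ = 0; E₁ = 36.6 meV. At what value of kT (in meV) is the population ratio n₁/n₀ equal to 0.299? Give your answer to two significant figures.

n₁/n₀ = exp[−(E₁−E₀)/kT] = 0.299.
⇒ (E₁−E₀)/kT = ln(1/0.299) = ln(3.344) = 1.207.
kT = 36.6 meV / 1.207 = 30 meV.

30 meV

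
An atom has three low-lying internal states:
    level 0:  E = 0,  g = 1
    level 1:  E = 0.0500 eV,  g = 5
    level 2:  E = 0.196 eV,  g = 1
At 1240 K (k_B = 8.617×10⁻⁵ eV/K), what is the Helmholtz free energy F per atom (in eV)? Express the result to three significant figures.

-0.156 eV

k_BT = 8.617×10⁻⁵ × 1240 K = 0.10685 eV.
Eᵢ/kT = 0, 0.46795, 1.8343.
Z = Σ gᵢe^(−Eᵢ/kT) = 1·e^(−0) + 5·e^(−0.46795) + 1·e^(−1.8343) = 1.0000 + 3.1314 + 0.15973 = 4.2911.
F = −kT ln Z = −0.10685 × ln(4.2911) = −0.10685 × 1.4565 = -0.156 eV.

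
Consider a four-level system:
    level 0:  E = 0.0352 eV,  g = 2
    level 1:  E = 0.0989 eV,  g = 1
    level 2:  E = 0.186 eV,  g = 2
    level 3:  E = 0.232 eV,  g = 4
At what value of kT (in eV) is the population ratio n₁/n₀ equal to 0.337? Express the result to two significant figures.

n₁/n₀ = (g₁/g₀) exp[−(E₁−E₀)/kT] = 0.337.
⇒ (E₁−E₀)/kT = ln((1/2)/0.337) = ln(1.484) = 0.3947.
kT = 0.0637 eV / 0.3947 = 0.16 eV.

0.16 eV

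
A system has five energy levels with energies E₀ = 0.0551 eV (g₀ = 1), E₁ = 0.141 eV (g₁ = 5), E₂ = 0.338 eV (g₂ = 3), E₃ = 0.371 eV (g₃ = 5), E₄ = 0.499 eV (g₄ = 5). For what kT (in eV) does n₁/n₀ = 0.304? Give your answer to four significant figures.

n₁/n₀ = (g₁/g₀) exp[−(E₁−E₀)/kT] = 0.304.
⇒ (E₁−E₀)/kT = ln((5/1)/0.304) = ln(16.4474) = 2.80017.
kT = 0.0859 eV / 2.80017 = 0.03068 eV.

0.03068 eV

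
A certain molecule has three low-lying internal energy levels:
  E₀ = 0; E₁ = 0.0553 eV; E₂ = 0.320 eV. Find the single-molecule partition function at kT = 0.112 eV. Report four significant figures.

Eᵢ/kT = 0, 0.493750, 2.85714.
Z = Σ e^(−Eᵢ/kT) = e^(−0) + e^(−0.493750) + e^(−2.85714) = 1.00000 + 0.610333 + 0.0574328 = 1.66777.

Z = 1.668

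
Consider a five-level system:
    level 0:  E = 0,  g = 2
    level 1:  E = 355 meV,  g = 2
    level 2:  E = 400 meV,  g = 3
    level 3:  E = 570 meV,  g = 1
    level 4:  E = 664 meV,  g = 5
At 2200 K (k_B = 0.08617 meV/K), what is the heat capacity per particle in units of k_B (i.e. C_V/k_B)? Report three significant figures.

k_BT = 0.08617 × 2200 K = 189.57 meV.
Eᵢ/kT = 0, 1.8727, 2.1100, 3.0068, 3.5027.
Z = Σ gᵢe^(−Eᵢ/kT) = 2·e^(−0) + 2·e^(−1.8727) + 3·e^(−2.1100) + 1·e^(−3.0068) + 5·e^(−3.5027) = 2.0000 + 0.30742 + 0.36371 + 0.049450 + 0.15058 = 2.8712.
⟨E⟩ = 133.32 meV, ⟨E²⟩ = 62480 meV².
C_V/k_B = (⟨E²⟩ − ⟨E⟩²)/(kT)² = (62480 − 17774)/35937 = 1.24.

1.24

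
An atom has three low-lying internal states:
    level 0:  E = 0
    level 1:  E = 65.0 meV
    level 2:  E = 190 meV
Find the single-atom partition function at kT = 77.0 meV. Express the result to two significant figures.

Z = 1.5

Eᵢ/kT = 0, 0.8442, 2.468.
Z = Σ e^(−Eᵢ/kT) = e^(−0) + e^(−0.8442) + e^(−2.468) = 1.000 + 0.4299 + 0.08475 = 1.515.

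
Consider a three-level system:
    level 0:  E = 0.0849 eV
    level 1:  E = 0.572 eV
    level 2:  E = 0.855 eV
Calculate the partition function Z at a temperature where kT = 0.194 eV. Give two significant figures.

Z = 0.71

Eᵢ/kT = 0.4376, 2.948, 4.407.
Z = Σ e^(−Eᵢ/kT) = e^(−0.4376) + e^(−2.948) + e^(−4.407) = 0.6456 + 0.05244 + 0.01219 = 0.7102.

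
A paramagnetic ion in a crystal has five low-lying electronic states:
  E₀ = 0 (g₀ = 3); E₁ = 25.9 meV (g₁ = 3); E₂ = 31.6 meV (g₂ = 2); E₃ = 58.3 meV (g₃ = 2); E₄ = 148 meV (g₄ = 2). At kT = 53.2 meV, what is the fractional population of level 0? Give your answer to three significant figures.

Eᵢ/kT = 0, 0.48684, 0.59398, 1.0959, 2.7820.
Z = Σ gᵢe^(−Eᵢ/kT) = 3·e^(−0) + 3·e^(−0.48684) + 2·e^(−0.59398) + 2·e^(−1.0959) + 2·e^(−2.7820) = 3.0000 + 1.8437 + 1.1043 + 0.66848 + 0.12383 = 6.7403.
P₀ = g₀ e^(−E₀/kT) / Z = 3.0000/6.7403 = 0.445.

0.445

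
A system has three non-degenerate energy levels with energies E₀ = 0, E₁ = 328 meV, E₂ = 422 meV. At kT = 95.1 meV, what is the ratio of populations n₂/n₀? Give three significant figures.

0.0118

n₂/n₀ = exp[−(E₂−E₀)/kT] = exp(−(422 meV)/(95.1 meV)) = exp(-4.4374) = 0.0118.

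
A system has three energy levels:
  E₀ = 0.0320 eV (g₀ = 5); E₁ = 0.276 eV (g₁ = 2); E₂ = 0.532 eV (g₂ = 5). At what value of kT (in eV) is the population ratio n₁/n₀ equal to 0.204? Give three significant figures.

n₁/n₀ = (g₁/g₀) exp[−(E₁−E₀)/kT] = 0.204.
⇒ (E₁−E₀)/kT = ln((2/5)/0.204) = ln(1.9608) = 0.67335.
kT = 0.2440 eV / 0.67335 = 0.362 eV.

0.362 eV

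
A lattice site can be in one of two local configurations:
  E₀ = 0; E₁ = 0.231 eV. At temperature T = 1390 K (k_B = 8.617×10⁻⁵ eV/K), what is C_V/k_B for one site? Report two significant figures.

k_BT = 8.617×10⁻⁵ × 1390 K = 0.1198 eV.
Eᵢ/kT = 0, 1.928.
Z = Σ e^(−Eᵢ/kT) = e^(−0) + e^(−1.928) = 1.000 + 0.1454 = 1.145.
⟨E⟩ = 0.02933 eV, ⟨E²⟩ = 0.006776 eV².
C_V/k_B = (⟨E²⟩ − ⟨E⟩²)/(kT)² = (0.006776 − 0.0008602)/0.01435 = 0.41.

0.41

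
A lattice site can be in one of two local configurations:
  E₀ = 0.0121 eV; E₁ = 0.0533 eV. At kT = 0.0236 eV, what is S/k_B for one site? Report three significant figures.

Eᵢ/kT = 0.51271, 2.2585.
Z = Σ e^(−Eᵢ/kT) = e^(−0.51271) + e^(−2.2585) = 0.59887 + 0.10451 = 0.70338.
⟨E⟩ = Σ EᵢPᵢ = 0.018222 eV.
S/k_B = ln Z + ⟨E⟩/kT = ln(0.70338) + 0.018222/0.0236 = -0.35186 + 0.77212 = 0.420.

0.420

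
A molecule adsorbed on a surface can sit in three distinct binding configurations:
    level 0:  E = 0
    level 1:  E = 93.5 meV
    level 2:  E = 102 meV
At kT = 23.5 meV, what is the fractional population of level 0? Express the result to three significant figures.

Eᵢ/kT = 0, 3.9787, 4.3404.
Z = Σ e^(−Eᵢ/kT) = e^(−0) + e^(−3.9787) + e^(−4.3404) = 1.0000 + 0.018710 + 0.013031 = 1.0317.
P₀ = e^(−E₀/kT) / Z = 1.0000/1.0317 = 0.969.

0.969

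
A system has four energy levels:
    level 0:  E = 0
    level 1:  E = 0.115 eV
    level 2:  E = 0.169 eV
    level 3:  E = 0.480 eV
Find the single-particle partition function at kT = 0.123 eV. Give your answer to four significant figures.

Eᵢ/kT = 0, 0.934959, 1.37398, 3.90244.
Z = Σ e^(−Eᵢ/kT) = e^(−0) + e^(−0.934959) + e^(−1.37398) + e^(−3.90244) = 1.00000 + 0.392602 + 0.253098 + 0.0201926 = 1.66589.

Z = 1.666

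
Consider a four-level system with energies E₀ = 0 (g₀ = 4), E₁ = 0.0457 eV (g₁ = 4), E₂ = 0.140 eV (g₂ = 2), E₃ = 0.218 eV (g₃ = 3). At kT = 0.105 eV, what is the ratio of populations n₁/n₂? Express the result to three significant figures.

4.91

n₁/n₂ = (g₁/g₂) exp[−(E₁−E₂)/kT] = (4/2) × exp(−(-0.0943 eV)/(0.105 eV)) = (4/2) × exp(0.89810) = 4.91.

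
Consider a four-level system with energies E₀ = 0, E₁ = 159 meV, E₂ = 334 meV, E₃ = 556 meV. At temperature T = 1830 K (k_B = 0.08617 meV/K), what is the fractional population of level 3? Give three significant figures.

k_BT = 0.08617 × 1830 K = 157.69 meV.
Eᵢ/kT = 0, 1.0083, 2.1181, 3.5259.
Z = Σ e^(−Eᵢ/kT) = e^(−0) + e^(−1.0083) + e^(−2.1181) + e^(−3.5259) = 1.0000 + 0.36484 + 0.12026 + 0.029425 = 1.5145.
P₃ = e^(−E₃/kT) / Z = 0.029425/1.5145 = 0.0194.

0.0194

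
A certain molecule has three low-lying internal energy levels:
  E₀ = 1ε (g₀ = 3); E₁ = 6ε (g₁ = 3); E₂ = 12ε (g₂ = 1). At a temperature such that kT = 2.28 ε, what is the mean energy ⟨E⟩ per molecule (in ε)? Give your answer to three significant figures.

1.53 ε

Eᵢ/kT = 0.43860, 2.6316, 5.2632.
Z = Σ gᵢe^(−Eᵢ/kT) = 3·e^(−0.43860) + 3·e^(−2.6316) + 1·e^(−5.2632) = 1.9348 + 0.21589 + 0.0051787 = 2.1559.
⟨E⟩ = Σ Eᵢ gᵢe^(−Eᵢ/kT) / Z = (1·1.9348 + 6·0.21589 + 12·0.0051787) / 2.1559 = 1.53 ε.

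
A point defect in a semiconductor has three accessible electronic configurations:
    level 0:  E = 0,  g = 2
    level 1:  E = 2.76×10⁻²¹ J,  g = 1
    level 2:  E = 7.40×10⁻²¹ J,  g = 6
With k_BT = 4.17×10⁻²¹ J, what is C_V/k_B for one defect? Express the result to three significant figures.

0.602

Eᵢ/kT = 0, 0.66187, 1.7746.
Z = Σ gᵢe^(−Eᵢ/kT) = 2·e^(−0) + 1·e^(−0.66187) + 6·e^(−1.7746) = 2.0000 + 0.51589 + 1.0173 = 3.5332.
⟨E⟩ = 2.5336, ⟨E²⟩ = 16.879.
C_V/k_B = (⟨E²⟩ − ⟨E⟩²)/(kT)² = (16.879 − 6.4191)/17.389 = 0.602.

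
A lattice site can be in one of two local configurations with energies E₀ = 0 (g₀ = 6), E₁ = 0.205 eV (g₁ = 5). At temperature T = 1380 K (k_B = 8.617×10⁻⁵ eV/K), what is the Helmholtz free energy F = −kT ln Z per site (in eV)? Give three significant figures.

-0.230 eV

k_BT = 8.617×10⁻⁵ × 1380 K = 0.11891 eV.
Eᵢ/kT = 0, 1.7240.
Z = Σ gᵢe^(−Eᵢ/kT) = 6·e^(−0) + 5·e^(−1.7240) = 6.0000 + 0.89176 = 6.8918.
F = −kT ln Z = −0.11891 × ln(6.8918) = −0.11891 × 1.9303 = -0.230 eV.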